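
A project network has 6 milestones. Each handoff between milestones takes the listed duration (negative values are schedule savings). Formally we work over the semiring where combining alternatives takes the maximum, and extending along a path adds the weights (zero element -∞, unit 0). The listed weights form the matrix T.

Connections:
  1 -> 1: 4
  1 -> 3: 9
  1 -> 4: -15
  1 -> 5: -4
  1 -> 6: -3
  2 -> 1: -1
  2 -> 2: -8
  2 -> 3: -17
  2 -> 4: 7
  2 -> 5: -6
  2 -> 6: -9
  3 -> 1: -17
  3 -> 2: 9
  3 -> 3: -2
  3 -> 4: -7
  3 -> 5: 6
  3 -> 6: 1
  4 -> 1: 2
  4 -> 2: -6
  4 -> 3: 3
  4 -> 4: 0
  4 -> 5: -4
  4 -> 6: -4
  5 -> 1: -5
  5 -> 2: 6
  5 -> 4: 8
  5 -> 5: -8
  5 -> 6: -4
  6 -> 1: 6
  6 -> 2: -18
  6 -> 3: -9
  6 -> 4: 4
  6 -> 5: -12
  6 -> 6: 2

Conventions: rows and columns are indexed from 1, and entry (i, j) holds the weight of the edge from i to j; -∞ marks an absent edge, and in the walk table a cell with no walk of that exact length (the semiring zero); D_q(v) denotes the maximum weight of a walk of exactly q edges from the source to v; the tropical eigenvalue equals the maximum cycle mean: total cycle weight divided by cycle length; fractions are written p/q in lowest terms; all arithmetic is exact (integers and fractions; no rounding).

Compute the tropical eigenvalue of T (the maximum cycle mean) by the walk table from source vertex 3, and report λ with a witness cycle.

q=0: [-∞, -∞, 0, -∞, -∞, -∞]
q=1: [-17, 9, -2, -7, 6, 1]
q=2: [8, 12, -4, 16, 4, 3]
q=3: [18, 10, 19, 19, 12, 12]
q=4: [22, 28, 27, 20, 25, 20]
q=5: [27, 36, 31, 35, 33, 28]
q=6: [37, 40, 38, 43, 37, 32]
Optimal cycle mean attained by: cycle 1->3->2->4->1, total 9 + 9 + 7 + 2, length 4.
Answer: λ = 27/4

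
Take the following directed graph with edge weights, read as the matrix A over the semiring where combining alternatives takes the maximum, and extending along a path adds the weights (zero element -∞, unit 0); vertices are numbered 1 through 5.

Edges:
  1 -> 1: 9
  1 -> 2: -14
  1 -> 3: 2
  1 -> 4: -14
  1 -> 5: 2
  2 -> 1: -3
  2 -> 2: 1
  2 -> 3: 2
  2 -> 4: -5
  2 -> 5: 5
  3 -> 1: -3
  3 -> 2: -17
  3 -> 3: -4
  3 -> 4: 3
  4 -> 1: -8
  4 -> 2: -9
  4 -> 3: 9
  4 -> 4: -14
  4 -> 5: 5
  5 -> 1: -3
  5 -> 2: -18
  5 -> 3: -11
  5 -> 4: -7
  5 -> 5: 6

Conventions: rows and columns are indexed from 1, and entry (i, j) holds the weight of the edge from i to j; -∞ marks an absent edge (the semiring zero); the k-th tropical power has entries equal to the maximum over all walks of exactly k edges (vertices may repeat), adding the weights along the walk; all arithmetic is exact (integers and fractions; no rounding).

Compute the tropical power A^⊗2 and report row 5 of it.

A^⊗2:
  [18, -5, 11, 5, 11]
  [6, 2, 4, 5, 11]
  [6, -6, 12, -1, 8]
  [6, -8, 5, 12, 11]
  [6, -12, 2, -1, 12]
Answer: row 5 of A^⊗2 = [6, -12, 2, -1, 12]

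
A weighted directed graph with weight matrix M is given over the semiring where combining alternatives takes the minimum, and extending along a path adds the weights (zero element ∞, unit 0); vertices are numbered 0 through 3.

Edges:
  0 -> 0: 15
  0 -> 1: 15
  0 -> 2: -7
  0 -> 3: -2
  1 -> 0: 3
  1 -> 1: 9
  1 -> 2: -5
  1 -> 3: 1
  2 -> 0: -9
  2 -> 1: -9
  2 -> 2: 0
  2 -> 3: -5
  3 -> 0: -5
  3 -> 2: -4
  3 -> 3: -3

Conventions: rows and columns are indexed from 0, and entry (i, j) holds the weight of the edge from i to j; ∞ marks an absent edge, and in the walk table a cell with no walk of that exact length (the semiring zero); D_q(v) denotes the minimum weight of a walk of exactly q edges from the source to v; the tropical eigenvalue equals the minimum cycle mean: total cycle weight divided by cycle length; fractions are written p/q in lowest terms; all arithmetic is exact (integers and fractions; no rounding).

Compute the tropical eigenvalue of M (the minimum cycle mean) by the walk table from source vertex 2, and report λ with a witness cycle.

q=0: [∞, ∞, 0, ∞]
q=1: [-9, -9, 0, -5]
q=2: [-10, -9, -16, -11]
q=3: [-25, -25, -17, -21]
q=4: [-26, -26, -32, -27]
Optimal cycle mean attained by: cycle 0->2->0, total (-7) + (-9), length 2.
Answer: λ = -8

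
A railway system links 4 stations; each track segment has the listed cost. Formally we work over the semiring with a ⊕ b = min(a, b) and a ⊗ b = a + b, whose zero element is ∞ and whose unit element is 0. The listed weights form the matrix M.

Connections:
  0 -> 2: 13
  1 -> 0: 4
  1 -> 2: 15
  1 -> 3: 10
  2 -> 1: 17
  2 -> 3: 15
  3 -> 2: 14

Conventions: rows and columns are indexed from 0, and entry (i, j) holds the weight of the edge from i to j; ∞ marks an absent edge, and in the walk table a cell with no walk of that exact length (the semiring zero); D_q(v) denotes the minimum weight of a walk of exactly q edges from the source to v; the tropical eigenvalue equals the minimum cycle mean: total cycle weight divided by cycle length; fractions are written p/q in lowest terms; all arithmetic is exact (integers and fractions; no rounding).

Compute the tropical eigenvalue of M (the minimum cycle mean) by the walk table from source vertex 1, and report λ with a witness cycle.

q=0: [∞, 0, ∞, ∞]
q=1: [4, ∞, 15, 10]
q=2: [∞, 32, 17, 30]
q=3: [36, 34, 44, 32]
q=4: [38, 61, 46, 44]
Optimal cycle mean attained by: cycle 0->2->1->0, total 13 + 17 + 4, length 3.
Answer: λ = 34/3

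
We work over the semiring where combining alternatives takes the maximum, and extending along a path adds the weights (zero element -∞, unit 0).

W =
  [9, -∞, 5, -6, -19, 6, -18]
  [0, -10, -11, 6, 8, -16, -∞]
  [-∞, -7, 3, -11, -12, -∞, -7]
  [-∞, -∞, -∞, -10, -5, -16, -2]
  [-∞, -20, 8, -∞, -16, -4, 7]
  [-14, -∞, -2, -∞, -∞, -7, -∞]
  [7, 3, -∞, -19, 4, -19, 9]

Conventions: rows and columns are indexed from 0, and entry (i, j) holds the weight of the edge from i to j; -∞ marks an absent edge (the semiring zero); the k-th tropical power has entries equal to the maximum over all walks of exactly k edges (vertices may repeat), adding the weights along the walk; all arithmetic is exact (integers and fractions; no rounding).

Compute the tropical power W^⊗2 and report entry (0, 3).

W^⊗2:
  [18, -2, 14, 3, -7, 15, -2]
  [9, -12, 16, -4, 1, 6, 15]
  [0, -4, 6, -1, 1, -16, 2]
  [5, 1, 3, -20, 2, -9, 7]
  [14, 10, 11, -3, 11, -11, 16]
  [-5, -9, 1, -13, -14, -8, -9]
  [16, 12, 12, 9, 13, 13, 18]
Key observation: the optimum is the walk 0->0->3, with weight 9 + (-6) = 3.
Optimal value attained by: walk 0->0->3.
Answer: (W^⊗2)[0][3] = 3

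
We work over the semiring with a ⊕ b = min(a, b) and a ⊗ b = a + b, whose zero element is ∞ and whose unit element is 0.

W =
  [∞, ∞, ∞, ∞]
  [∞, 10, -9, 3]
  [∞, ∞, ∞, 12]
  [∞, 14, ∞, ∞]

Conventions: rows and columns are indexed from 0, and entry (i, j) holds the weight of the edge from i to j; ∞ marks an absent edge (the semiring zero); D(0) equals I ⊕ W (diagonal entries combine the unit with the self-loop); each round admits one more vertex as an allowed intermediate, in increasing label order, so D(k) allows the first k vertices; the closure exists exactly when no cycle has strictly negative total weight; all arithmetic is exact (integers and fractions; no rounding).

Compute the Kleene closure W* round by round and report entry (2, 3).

D(0):
  [0, ∞, ∞, ∞]
  [∞, 0, -9, 3]
  [∞, ∞, 0, 12]
  [∞, 14, ∞, 0]
D(1):
  [0, ∞, ∞, ∞]
  [∞, 0, -9, 3]
  [∞, ∞, 0, 12]
  [∞, 14, ∞, 0]
D(2):
  [0, ∞, ∞, ∞]
  [∞, 0, -9, 3]
  [∞, ∞, 0, 12]
  [∞, 14, 5, 0]
D(3):
  [0, ∞, ∞, ∞]
  [∞, 0, -9, 3]
  [∞, ∞, 0, 12]
  [∞, 14, 5, 0]
D(4):
  [0, ∞, ∞, ∞]
  [∞, 0, -9, 3]
  [∞, 26, 0, 12]
  [∞, 14, 5, 0]
Answer: W*[2][3] = 12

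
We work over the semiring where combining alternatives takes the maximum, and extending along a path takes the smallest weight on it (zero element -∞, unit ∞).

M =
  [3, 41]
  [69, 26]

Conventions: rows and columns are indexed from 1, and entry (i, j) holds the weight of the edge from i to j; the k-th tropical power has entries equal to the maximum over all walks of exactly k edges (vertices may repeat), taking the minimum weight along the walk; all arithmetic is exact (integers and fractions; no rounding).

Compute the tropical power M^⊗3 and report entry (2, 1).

M^⊗2:
  [41, 26]
  [26, 41]
M^⊗3:
  [26, 41]
  [41, 26]
Key observation: the optimum is the walk 2->1->2->1, with weight 69 min 41 min 69 = 41.
Optimal value attained by: walk 2->1->2->1.
Answer: (M^⊗3)[2][1] = 41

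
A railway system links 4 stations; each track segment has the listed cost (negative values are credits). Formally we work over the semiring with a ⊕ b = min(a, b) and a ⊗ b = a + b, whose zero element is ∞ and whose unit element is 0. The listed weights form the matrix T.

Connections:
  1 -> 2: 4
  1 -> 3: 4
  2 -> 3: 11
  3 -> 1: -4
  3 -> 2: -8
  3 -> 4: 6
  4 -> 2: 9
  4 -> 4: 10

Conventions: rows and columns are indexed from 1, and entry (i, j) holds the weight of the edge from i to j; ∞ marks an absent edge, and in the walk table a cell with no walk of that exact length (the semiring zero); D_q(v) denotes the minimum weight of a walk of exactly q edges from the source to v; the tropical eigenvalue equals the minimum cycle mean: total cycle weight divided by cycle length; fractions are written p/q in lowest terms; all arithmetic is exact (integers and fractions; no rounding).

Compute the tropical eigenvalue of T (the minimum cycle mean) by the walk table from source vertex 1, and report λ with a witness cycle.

q=0: [0, ∞, ∞, ∞]
q=1: [∞, 4, 4, ∞]
q=2: [0, -4, 15, 10]
q=3: [11, 4, 4, 20]
q=4: [0, -4, 15, 10]
Optimal cycle mean attained by: cycle 1->3->1, total 4 + (-4), length 2.
Answer: λ = 0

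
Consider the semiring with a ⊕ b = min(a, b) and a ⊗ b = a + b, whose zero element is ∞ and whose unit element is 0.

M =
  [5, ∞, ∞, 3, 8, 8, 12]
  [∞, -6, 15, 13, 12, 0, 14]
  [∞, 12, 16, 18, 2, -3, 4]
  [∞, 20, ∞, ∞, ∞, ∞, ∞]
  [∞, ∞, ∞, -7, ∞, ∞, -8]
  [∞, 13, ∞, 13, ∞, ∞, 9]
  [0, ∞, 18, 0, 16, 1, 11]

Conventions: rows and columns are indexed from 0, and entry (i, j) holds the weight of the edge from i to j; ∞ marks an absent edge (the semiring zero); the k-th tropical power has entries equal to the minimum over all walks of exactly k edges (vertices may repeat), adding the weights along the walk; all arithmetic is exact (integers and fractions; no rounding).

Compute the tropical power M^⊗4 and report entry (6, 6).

M^⊗2:
  [10, 21, 30, 1, 13, 13, 0]
  [14, -12, 9, 5, 6, -6, 4]
  [4, 6, 22, -5, 18, 5, -6]
  [∞, 14, 35, 33, 32, 20, 34]
  [-8, 13, 10, -8, 8, -7, 3]
  [9, 7, 27, 9, 25, 10, 20]
  [5, 14, 29, 3, 8, 8, 8]
M^⊗3:
  [0, 15, 18, 0, 16, 1, 5]
  [4, -18, 3, -1, 0, -12, -2]
  [-6, 0, 12, -6, 10, -5, 5]
  [34, 8, 29, 25, 26, 14, 24]
  [-3, 6, 21, -5, 0, 0, 0]
  [14, 1, 22, 12, 17, 7, 17]
  [8, 8, 26, 1, 13, 9, 0]
M^⊗4:
  [5, 9, 23, 3, 8, 6, 8]
  [-2, -24, -3, -7, -6, -18, -8]
  [-1, -6, 15, -3, 2, 0, 2]
  [24, 2, 23, 19, 20, 8, 18]
  [0, 0, 18, -7, 5, 1, -8]
  [17, -5, 16, 10, 13, 1, 9]
  [0, 2, 18, 0, 16, 1, 5]
Key observation: the optimum is the walk 6->0->0->4->6, with weight 0 + 5 + 8 + (-8) = 5.
Optimal value attained by: walk 6->0->0->4->6.
Answer: (M^⊗4)[6][6] = 5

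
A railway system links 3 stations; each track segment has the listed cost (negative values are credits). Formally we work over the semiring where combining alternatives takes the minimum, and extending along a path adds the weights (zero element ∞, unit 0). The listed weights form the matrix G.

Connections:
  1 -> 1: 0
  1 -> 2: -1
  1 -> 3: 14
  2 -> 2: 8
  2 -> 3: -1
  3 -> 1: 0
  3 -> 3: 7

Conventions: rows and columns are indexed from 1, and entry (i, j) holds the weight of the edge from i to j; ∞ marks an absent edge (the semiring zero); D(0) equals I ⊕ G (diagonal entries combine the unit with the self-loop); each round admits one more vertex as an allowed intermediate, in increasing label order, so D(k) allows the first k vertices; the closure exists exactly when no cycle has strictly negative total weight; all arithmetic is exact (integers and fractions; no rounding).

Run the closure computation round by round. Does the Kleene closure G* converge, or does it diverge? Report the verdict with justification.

D(0):
  [0, -1, 14]
  [∞, 0, -1]
  [0, ∞, 0]
D(1):
  [0, -1, 14]
  [∞, 0, -1]
  [0, -1, 0]
Detection: at round 2, diagonal entry (3, 3) turns strictly negative.
Key observation: the cycle 3->1->2->3 has total weight 0 + (-1) + (-1), which is strictly negative.
Answer: DIVERGES — negative cycle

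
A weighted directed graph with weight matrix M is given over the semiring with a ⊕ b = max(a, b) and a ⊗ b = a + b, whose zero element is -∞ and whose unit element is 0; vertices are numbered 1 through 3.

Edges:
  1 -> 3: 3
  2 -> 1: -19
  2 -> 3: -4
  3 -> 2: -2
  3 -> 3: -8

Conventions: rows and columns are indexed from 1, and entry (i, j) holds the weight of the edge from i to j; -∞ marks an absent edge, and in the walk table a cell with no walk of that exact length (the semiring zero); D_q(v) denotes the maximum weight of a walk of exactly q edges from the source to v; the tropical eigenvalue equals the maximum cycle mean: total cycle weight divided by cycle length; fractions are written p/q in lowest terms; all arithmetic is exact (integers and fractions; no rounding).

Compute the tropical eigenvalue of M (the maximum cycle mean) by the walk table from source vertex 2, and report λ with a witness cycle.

q=0: [-∞, 0, -∞]
q=1: [-19, -∞, -4]
q=2: [-∞, -6, -12]
q=3: [-25, -14, -10]
Optimal cycle mean attained by: cycle 2->3->2, total (-4) + (-2), length 2.
Answer: λ = -3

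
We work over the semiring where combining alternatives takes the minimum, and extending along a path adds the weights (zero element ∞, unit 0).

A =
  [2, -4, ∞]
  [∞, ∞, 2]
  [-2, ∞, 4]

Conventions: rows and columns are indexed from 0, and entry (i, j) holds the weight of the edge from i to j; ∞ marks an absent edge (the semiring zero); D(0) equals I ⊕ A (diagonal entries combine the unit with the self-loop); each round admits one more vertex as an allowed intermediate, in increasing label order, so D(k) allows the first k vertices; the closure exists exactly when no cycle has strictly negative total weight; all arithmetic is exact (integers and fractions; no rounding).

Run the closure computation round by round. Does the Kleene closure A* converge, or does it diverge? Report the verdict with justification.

D(0):
  [0, -4, ∞]
  [∞, 0, 2]
  [-2, ∞, 0]
D(1):
  [0, -4, ∞]
  [∞, 0, 2]
  [-2, -6, 0]
Detection: at round 2, diagonal entry (2, 2) turns strictly negative.
Key observation: the cycle 2->0->1->2 has total weight (-2) + (-4) + 2, which is strictly negative.
Answer: DIVERGES — negative cycle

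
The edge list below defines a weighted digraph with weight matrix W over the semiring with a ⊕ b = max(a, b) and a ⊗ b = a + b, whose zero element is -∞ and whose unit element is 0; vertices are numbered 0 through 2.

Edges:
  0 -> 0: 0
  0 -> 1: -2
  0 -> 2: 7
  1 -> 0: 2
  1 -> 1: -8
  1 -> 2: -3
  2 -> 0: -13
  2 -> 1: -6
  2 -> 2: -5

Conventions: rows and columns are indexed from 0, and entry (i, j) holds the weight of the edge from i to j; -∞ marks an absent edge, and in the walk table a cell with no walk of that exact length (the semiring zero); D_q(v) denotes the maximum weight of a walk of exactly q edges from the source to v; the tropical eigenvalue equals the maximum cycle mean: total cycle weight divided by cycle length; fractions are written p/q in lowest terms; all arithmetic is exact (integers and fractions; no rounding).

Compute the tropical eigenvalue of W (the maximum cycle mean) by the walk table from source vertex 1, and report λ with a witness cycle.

q=0: [-∞, 0, -∞]
q=1: [2, -8, -3]
q=2: [2, 0, 9]
q=3: [2, 3, 9]
Optimal cycle mean attained by: cycle 0->2->1->0, total 7 + (-6) + 2, length 3.
Answer: λ = 1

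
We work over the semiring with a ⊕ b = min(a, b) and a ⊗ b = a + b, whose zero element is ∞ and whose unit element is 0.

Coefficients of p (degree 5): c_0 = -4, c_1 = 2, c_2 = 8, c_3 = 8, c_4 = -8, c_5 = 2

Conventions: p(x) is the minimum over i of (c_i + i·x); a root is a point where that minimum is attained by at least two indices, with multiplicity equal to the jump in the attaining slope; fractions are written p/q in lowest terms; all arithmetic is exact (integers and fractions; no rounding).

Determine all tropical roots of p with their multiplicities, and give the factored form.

hull edge (i=0, c=-4) to (i=4, c=-8): slope -1, span 4
hull edge (i=4, c=-8) to (i=5, c=2): slope 10, span 1
Factored form: p(x) = 2 ⊗ (x ⊕ (-10)) ⊗ (x ⊕ 1) ⊗ (x ⊕ 1) ⊗ (x ⊕ 1) ⊗ (x ⊕ 1)
Answer: roots = -10 (mult 1), 1 (mult 4)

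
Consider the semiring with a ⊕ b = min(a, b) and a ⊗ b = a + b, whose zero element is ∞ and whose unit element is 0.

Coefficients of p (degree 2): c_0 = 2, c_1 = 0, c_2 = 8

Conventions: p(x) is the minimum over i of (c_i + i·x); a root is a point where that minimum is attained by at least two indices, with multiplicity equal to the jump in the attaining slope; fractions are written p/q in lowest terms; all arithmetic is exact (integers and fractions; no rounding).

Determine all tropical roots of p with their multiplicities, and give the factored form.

hull edge (i=0, c=2) to (i=1, c=0): slope -2, span 1
hull edge (i=1, c=0) to (i=2, c=8): slope 8, span 1
Factored form: p(x) = 8 ⊗ (x ⊕ (-8)) ⊗ (x ⊕ 2)
Answer: roots = -8 (mult 1), 2 (mult 1)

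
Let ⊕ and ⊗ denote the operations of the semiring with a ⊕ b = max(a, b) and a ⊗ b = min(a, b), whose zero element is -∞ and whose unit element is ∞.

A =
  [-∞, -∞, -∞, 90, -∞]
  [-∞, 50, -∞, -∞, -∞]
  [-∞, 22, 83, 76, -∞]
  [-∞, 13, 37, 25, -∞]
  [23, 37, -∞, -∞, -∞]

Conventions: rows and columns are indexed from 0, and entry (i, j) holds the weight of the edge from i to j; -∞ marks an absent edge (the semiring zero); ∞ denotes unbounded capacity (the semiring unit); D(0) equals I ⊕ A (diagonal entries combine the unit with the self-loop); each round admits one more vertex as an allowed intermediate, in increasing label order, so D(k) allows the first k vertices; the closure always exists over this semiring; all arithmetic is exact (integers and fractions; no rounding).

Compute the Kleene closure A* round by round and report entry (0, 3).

D(0):
  [∞, -∞, -∞, 90, -∞]
  [-∞, ∞, -∞, -∞, -∞]
  [-∞, 22, ∞, 76, -∞]
  [-∞, 13, 37, ∞, -∞]
  [23, 37, -∞, -∞, ∞]
D(1):
  [∞, -∞, -∞, 90, -∞]
  [-∞, ∞, -∞, -∞, -∞]
  [-∞, 22, ∞, 76, -∞]
  [-∞, 13, 37, ∞, -∞]
  [23, 37, -∞, 23, ∞]
D(2):
  [∞, -∞, -∞, 90, -∞]
  [-∞, ∞, -∞, -∞, -∞]
  [-∞, 22, ∞, 76, -∞]
  [-∞, 13, 37, ∞, -∞]
  [23, 37, -∞, 23, ∞]
D(3):
  [∞, -∞, -∞, 90, -∞]
  [-∞, ∞, -∞, -∞, -∞]
  [-∞, 22, ∞, 76, -∞]
  [-∞, 22, 37, ∞, -∞]
  [23, 37, -∞, 23, ∞]
D(4):
  [∞, 22, 37, 90, -∞]
  [-∞, ∞, -∞, -∞, -∞]
  [-∞, 22, ∞, 76, -∞]
  [-∞, 22, 37, ∞, -∞]
  [23, 37, 23, 23, ∞]
D(5):
  [∞, 22, 37, 90, -∞]
  [-∞, ∞, -∞, -∞, -∞]
  [-∞, 22, ∞, 76, -∞]
  [-∞, 22, 37, ∞, -∞]
  [23, 37, 23, 23, ∞]
Answer: A*[0][3] = 90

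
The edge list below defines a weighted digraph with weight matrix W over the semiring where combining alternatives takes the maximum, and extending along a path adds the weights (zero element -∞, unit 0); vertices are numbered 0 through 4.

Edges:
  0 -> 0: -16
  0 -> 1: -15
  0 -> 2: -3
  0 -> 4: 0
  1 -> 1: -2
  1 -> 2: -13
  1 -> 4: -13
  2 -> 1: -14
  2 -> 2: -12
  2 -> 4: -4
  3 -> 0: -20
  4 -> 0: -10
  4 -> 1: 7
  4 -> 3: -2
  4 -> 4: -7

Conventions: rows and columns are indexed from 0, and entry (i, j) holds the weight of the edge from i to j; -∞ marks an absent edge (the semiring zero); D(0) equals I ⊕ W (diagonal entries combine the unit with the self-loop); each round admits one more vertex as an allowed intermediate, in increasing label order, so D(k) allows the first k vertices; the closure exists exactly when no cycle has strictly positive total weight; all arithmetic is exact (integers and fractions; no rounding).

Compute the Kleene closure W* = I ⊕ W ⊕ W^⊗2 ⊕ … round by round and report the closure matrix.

D(0):
  [0, -15, -3, -∞, 0]
  [-∞, 0, -13, -∞, -13]
  [-∞, -14, 0, -∞, -4]
  [-20, -∞, -∞, 0, -∞]
  [-10, 7, -∞, -2, 0]
D(1):
  [0, -15, -3, -∞, 0]
  [-∞, 0, -13, -∞, -13]
  [-∞, -14, 0, -∞, -4]
  [-20, -35, -23, 0, -20]
  [-10, 7, -13, -2, 0]
D(2):
  [0, -15, -3, -∞, 0]
  [-∞, 0, -13, -∞, -13]
  [-∞, -14, 0, -∞, -4]
  [-20, -35, -23, 0, -20]
  [-10, 7, -6, -2, 0]
D(3):
  [0, -15, -3, -∞, 0]
  [-∞, 0, -13, -∞, -13]
  [-∞, -14, 0, -∞, -4]
  [-20, -35, -23, 0, -20]
  [-10, 7, -6, -2, 0]
D(4):
  [0, -15, -3, -∞, 0]
  [-∞, 0, -13, -∞, -13]
  [-∞, -14, 0, -∞, -4]
  [-20, -35, -23, 0, -20]
  [-10, 7, -6, -2, 0]
D(5):
  [0, 7, -3, -2, 0]
  [-23, 0, -13, -15, -13]
  [-14, 3, 0, -6, -4]
  [-20, -13, -23, 0, -20]
  [-10, 7, -6, -2, 0]
Answer: W* = [[0, 7, -3, -2, 0], [-23, 0, -13, -15, -13], [-14, 3, 0, -6, -4], [-20, -13, -23, 0, -20], [-10, 7, -6, -2, 0]]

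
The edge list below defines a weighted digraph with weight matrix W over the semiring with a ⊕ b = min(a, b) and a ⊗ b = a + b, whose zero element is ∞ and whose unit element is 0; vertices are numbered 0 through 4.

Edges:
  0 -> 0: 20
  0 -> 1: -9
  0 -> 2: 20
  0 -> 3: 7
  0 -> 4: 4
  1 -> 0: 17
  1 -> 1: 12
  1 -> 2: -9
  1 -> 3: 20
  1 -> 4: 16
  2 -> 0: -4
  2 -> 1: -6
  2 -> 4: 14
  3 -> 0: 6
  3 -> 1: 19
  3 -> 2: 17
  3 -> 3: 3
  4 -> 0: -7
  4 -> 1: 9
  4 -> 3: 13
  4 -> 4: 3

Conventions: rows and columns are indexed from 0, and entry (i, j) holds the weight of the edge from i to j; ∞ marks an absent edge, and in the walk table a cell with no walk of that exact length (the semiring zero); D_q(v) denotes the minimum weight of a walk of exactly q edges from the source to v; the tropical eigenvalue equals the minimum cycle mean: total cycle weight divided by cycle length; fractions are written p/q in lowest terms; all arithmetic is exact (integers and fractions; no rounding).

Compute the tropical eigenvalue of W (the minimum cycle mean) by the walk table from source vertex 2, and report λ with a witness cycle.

q=0: [∞, ∞, 0, ∞, ∞]
q=1: [-4, -6, ∞, ∞, 14]
q=2: [7, -13, -15, 3, 0]
q=3: [-19, -21, -22, 6, -1]
q=4: [-26, -28, -30, -12, -15]
q=5: [-34, -36, -37, -19, -22]
Optimal cycle mean attained by: cycle 1->2->1, total (-9) + (-6), length 2.
Answer: λ = -15/2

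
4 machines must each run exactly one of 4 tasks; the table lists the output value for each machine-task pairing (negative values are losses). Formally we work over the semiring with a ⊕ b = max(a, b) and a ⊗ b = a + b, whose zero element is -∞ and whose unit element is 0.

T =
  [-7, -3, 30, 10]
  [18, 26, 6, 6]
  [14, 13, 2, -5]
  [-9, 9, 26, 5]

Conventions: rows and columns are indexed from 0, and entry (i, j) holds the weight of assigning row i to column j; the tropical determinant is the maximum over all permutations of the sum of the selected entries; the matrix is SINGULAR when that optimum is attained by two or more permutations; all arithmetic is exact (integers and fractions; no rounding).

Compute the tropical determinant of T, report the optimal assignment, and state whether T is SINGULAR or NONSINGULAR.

σ = (0, 1, 2, 3): (-7) + 26 + 2 + 5 = 26
σ = (0, 1, 3, 2): (-7) + 26 + (-5) + 26 = 40
σ = (0, 2, 1, 3): (-7) + 6 + 13 + 5 = 17
σ = (0, 2, 3, 1): (-7) + 6 + (-5) + 9 = 3
σ = (0, 3, 1, 2): (-7) + 6 + 13 + 26 = 38
σ = (0, 3, 2, 1): (-7) + 6 + 2 + 9 = 10
σ = (1, 0, 2, 3): (-3) + 18 + 2 + 5 = 22
σ = (1, 0, 3, 2): (-3) + 18 + (-5) + 26 = 36
σ = (1, 2, 0, 3): (-3) + 6 + 14 + 5 = 22
σ = (1, 2, 3, 0): (-3) + 6 + (-5) + (-9) = -11
σ = (1, 3, 0, 2): (-3) + 6 + 14 + 26 = 43
σ = (1, 3, 2, 0): (-3) + 6 + 2 + (-9) = -4
σ = (2, 0, 1, 3): 30 + 18 + 13 + 5 = 66
σ = (2, 0, 3, 1): 30 + 18 + (-5) + 9 = 52
σ = (2, 1, 0, 3): 30 + 26 + 14 + 5 = 75
σ = (2, 1, 3, 0): 30 + 26 + (-5) + (-9) = 42
σ = (2, 3, 0, 1): 30 + 6 + 14 + 9 = 59
σ = (2, 3, 1, 0): 30 + 6 + 13 + (-9) = 40
σ = (3, 0, 1, 2): 10 + 18 + 13 + 26 = 67
σ = (3, 0, 2, 1): 10 + 18 + 2 + 9 = 39
σ = (3, 1, 0, 2): 10 + 26 + 14 + 26 = 76
σ = (3, 1, 2, 0): 10 + 26 + 2 + (-9) = 29
σ = (3, 2, 0, 1): 10 + 6 + 14 + 9 = 39
σ = (3, 2, 1, 0): 10 + 6 + 13 + (-9) = 20
Optimal value attained by: σ = (3, 1, 0, 2).
Answer: det⊕(T) = 76; verdict: NONSINGULAR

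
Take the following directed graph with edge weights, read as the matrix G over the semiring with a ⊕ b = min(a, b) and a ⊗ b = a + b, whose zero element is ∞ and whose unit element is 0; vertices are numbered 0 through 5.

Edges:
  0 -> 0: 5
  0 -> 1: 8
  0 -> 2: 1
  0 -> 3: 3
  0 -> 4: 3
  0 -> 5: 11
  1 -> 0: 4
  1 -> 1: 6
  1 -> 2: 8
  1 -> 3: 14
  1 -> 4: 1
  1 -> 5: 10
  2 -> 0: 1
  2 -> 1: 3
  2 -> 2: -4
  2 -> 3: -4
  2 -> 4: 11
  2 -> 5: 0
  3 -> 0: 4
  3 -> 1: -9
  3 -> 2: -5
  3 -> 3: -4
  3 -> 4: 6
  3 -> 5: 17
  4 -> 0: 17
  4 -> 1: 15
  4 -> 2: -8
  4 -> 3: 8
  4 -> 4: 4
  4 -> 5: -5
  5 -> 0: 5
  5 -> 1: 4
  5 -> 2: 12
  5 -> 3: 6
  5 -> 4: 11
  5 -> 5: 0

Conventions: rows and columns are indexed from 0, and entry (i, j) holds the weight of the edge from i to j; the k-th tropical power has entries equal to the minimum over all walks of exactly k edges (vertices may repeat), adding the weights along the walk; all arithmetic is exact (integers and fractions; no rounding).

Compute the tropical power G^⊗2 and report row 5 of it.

G^⊗2:
  [2, -6, -5, -3, 7, -2]
  [9, 5, -7, 4, 5, -4]
  [-3, -13, -9, -8, 2, -4]
  [-5, -13, -9, -9, -8, -5]
  [-7, -5, -12, -12, 3, -8]
  [5, -3, 1, 2, 5, 0]
Answer: row 5 of G^⊗2 = [5, -3, 1, 2, 5, 0]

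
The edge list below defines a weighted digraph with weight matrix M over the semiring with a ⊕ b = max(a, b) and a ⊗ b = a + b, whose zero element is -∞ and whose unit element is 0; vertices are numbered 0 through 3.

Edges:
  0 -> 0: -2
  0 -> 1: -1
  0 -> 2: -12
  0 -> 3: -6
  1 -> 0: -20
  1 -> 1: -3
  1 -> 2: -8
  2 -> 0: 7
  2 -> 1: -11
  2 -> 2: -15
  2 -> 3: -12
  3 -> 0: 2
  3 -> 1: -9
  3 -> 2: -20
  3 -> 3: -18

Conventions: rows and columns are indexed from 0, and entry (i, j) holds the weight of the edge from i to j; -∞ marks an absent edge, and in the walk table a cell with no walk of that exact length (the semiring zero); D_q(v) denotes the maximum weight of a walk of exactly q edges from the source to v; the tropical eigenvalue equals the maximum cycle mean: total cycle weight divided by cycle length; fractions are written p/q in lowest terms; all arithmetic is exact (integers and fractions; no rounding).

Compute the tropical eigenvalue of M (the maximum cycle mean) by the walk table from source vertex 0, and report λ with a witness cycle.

q=0: [0, -∞, -∞, -∞]
q=1: [-2, -1, -12, -6]
q=2: [-4, -3, -9, -8]
q=3: [-2, -5, -11, -10]
q=4: [-4, -3, -13, -8]
Optimal cycle mean attained by: cycle 0->1->2->0, total (-1) + (-8) + 7, length 3.
Answer: λ = -2/3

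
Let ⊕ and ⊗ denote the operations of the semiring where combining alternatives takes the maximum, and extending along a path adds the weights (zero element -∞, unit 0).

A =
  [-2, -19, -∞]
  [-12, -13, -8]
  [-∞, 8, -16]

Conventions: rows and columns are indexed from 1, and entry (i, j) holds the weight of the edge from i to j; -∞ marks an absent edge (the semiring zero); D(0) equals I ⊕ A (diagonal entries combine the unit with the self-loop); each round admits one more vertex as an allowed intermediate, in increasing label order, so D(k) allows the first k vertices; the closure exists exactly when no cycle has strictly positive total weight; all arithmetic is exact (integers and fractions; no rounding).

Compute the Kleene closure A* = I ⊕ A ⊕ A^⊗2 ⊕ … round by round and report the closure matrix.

D(0):
  [0, -19, -∞]
  [-12, 0, -8]
  [-∞, 8, 0]
D(1):
  [0, -19, -∞]
  [-12, 0, -8]
  [-∞, 8, 0]
D(2):
  [0, -19, -27]
  [-12, 0, -8]
  [-4, 8, 0]
D(3):
  [0, -19, -27]
  [-12, 0, -8]
  [-4, 8, 0]
Answer: A* = [[0, -19, -27], [-12, 0, -8], [-4, 8, 0]]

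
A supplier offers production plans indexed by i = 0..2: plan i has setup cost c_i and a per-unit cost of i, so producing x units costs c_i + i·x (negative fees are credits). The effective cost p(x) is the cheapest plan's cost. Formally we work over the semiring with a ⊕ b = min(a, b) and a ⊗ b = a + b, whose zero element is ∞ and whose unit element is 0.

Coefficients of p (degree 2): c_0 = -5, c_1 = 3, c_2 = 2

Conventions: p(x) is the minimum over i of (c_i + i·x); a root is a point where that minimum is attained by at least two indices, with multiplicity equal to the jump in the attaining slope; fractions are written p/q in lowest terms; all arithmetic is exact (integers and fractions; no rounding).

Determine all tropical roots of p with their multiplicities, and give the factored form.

hull edge (i=0, c=-5) to (i=2, c=2): slope 7/2, span 2
Factored form: p(x) = 2 ⊗ (x ⊕ (-7/2)) ⊗ (x ⊕ (-7/2))
Answer: roots = -7/2 (mult 2)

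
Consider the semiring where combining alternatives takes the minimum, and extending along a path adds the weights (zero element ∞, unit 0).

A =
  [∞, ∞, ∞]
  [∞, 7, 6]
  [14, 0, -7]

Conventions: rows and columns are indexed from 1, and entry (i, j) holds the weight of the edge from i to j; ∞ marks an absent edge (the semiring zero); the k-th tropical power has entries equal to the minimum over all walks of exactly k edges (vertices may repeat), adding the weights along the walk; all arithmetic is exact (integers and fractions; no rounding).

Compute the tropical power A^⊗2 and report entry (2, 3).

A^⊗2:
  [∞, ∞, ∞]
  [20, 6, -1]
  [7, -7, -14]
Key observation: the optimum is the walk 2->3->3, with weight 6 + (-7) = -1.
Optimal value attained by: walk 2->3->3.
Answer: (A^⊗2)[2][3] = -1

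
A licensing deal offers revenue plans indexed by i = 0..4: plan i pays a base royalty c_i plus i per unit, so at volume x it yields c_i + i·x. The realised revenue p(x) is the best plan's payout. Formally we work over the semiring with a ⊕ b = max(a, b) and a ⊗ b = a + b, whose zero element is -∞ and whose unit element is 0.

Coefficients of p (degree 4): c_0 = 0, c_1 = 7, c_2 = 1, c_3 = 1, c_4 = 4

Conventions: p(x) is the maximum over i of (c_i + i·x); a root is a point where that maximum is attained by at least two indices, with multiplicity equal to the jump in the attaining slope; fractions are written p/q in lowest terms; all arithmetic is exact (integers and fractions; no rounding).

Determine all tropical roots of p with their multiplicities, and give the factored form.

hull edge (i=0, c=0) to (i=1, c=7): slope 7, span 1
hull edge (i=1, c=7) to (i=4, c=4): slope -1, span 3
Factored form: p(x) = 4 ⊗ (x ⊕ (-7)) ⊗ (x ⊕ 1) ⊗ (x ⊕ 1) ⊗ (x ⊕ 1)
Answer: roots = -7 (mult 1), 1 (mult 3)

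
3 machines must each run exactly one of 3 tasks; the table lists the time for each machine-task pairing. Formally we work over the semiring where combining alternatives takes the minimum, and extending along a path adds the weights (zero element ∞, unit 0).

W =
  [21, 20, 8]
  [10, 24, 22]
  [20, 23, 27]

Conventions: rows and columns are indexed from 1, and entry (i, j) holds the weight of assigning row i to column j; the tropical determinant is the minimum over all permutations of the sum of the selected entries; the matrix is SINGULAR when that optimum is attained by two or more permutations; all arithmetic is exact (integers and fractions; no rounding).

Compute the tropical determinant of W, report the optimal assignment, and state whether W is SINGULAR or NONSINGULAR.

σ = (1, 2, 3): 21 + 24 + 27 = 72
σ = (1, 3, 2): 21 + 22 + 23 = 66
σ = (2, 1, 3): 20 + 10 + 27 = 57
σ = (2, 3, 1): 20 + 22 + 20 = 62
σ = (3, 1, 2): 8 + 10 + 23 = 41
σ = (3, 2, 1): 8 + 24 + 20 = 52
Optimal value attained by: σ = (3, 1, 2).
Answer: det⊕(W) = 41; verdict: NONSINGULAR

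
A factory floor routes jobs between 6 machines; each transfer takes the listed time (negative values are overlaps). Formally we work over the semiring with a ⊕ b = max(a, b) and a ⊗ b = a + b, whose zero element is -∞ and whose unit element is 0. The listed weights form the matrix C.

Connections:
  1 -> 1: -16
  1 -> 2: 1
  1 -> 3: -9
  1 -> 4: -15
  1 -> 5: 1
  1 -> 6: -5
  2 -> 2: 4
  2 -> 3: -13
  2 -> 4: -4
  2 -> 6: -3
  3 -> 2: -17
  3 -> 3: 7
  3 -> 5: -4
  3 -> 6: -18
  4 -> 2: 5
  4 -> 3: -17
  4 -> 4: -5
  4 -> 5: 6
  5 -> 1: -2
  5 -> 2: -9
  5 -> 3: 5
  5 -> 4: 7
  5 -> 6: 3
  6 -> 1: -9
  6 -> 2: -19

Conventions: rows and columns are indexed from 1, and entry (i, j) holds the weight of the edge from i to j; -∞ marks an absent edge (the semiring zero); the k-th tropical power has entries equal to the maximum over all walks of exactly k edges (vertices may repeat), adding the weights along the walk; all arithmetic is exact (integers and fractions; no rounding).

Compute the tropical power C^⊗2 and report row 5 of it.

C^⊗2:
  [-1, 5, 6, 8, -9, 4]
  [-12, 8, -6, 0, 2, 1]
  [-6, -10, 14, 3, 3, -1]
  [4, 9, 11, 13, 1, 9]
  [-6, 12, 12, 2, 13, -7]
  [-25, -8, -18, -23, -8, -14]
Answer: row 5 of C^⊗2 = [-6, 12, 12, 2, 13, -7]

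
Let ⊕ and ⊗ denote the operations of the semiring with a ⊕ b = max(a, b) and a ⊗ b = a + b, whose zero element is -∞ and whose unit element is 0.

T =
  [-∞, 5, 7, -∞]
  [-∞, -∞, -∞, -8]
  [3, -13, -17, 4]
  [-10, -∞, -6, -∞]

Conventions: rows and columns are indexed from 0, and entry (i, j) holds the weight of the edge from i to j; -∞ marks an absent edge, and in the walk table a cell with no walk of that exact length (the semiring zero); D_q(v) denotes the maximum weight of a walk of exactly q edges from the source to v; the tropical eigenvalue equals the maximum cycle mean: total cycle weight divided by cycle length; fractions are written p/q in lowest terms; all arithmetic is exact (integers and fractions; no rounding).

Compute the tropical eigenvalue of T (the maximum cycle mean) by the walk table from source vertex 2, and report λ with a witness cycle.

q=0: [-∞, -∞, 0, -∞]
q=1: [3, -13, -17, 4]
q=2: [-6, 8, 10, -13]
q=3: [13, -1, 1, 14]
q=4: [4, 18, 20, 5]
Optimal cycle mean attained by: cycle 0->2->0, total 7 + 3, length 2.
Answer: λ = 5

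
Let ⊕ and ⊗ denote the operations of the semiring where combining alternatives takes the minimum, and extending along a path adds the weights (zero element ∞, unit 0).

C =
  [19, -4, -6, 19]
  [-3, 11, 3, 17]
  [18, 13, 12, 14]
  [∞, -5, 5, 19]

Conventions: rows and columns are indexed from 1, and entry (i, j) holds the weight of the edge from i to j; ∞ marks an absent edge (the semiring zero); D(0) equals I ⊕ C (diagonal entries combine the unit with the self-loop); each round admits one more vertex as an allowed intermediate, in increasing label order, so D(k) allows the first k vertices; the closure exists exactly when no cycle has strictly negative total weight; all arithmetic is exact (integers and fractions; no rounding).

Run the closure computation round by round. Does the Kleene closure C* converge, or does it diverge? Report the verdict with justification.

D(0):
  [0, -4, -6, 19]
  [-3, 0, 3, 17]
  [18, 13, 0, 14]
  [∞, -5, 5, 0]
Detection: at round 1, diagonal entry (2, 2) turns strictly negative.
Key observation: the cycle 2->1->2 has total weight (-3) + (-4), which is strictly negative.
Answer: DIVERGES — negative cycle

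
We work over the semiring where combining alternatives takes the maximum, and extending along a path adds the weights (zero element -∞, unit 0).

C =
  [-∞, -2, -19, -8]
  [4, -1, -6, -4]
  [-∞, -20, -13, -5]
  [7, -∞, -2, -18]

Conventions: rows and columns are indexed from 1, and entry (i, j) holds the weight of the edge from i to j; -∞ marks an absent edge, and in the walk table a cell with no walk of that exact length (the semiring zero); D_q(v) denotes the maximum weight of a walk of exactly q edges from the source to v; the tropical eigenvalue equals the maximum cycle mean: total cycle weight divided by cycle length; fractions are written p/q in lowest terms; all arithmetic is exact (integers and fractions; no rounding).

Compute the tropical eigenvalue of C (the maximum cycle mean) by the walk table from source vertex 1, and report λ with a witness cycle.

q=0: [0, -∞, -∞, -∞]
q=1: [-∞, -2, -19, -8]
q=2: [2, -3, -8, -6]
q=3: [1, 0, -8, -6]
q=4: [4, -1, -6, -4]
Optimal cycle mean attained by: cycle 1->2->1, total (-2) + 4, length 2.
Answer: λ = 1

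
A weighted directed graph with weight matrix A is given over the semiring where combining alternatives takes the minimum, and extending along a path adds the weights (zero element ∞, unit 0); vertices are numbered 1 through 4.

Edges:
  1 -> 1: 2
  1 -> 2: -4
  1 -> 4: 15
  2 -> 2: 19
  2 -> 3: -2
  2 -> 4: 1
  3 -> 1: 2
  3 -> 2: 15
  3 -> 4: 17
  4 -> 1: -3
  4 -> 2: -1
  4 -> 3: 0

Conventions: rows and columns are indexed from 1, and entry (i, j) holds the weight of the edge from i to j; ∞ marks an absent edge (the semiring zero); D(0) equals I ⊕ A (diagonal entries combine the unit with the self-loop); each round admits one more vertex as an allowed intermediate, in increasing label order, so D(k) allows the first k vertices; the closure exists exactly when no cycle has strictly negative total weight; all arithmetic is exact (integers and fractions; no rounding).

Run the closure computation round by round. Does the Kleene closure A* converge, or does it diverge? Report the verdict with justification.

D(0):
  [0, -4, ∞, 15]
  [∞, 0, -2, 1]
  [2, 15, 0, 17]
  [-3, -1, 0, 0]
D(1):
  [0, -4, ∞, 15]
  [∞, 0, -2, 1]
  [2, -2, 0, 17]
  [-3, -7, 0, 0]
Detection: at round 2, diagonal entry (3, 3) turns strictly negative.
Key observation: the cycle 3->1->2->3 has total weight 2 + (-4) + (-2), which is strictly negative.
Answer: DIVERGES — negative cycle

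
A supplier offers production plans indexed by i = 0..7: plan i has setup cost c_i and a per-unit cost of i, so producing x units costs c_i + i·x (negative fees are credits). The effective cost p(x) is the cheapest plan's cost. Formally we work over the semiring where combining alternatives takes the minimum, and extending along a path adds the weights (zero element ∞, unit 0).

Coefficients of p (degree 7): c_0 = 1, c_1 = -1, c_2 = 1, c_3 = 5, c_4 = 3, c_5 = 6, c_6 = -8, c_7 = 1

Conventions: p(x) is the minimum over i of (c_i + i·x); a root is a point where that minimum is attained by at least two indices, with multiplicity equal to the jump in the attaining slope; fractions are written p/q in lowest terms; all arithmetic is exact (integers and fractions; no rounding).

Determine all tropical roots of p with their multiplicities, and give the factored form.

hull edge (i=0, c=1) to (i=1, c=-1): slope -2, span 1
hull edge (i=1, c=-1) to (i=6, c=-8): slope -7/5, span 5
hull edge (i=6, c=-8) to (i=7, c=1): slope 9, span 1
Factored form: p(x) = 1 ⊗ (x ⊕ (-9)) ⊗ (x ⊕ 7/5) ⊗ (x ⊕ 7/5) ⊗ (x ⊕ 7/5) ⊗ (x ⊕ 7/5) ⊗ (x ⊕ 7/5) ⊗ (x ⊕ 2)
Answer: roots = -9 (mult 1), 7/5 (mult 5), 2 (mult 1)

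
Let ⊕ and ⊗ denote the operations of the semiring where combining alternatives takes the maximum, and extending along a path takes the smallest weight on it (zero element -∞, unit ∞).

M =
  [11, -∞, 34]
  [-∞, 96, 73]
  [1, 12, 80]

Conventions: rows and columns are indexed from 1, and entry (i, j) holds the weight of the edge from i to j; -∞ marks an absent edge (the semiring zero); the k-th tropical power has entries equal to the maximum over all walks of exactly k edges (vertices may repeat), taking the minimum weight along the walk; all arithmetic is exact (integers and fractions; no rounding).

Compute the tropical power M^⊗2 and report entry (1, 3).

M^⊗2:
  [11, 12, 34]
  [1, 96, 73]
  [1, 12, 80]
Key observation: the optimum is the walk 1->3->3, with weight 34 min 80 = 34.
Optimal value attained by: walk 1->3->3.
Answer: (M^⊗2)[1][3] = 34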